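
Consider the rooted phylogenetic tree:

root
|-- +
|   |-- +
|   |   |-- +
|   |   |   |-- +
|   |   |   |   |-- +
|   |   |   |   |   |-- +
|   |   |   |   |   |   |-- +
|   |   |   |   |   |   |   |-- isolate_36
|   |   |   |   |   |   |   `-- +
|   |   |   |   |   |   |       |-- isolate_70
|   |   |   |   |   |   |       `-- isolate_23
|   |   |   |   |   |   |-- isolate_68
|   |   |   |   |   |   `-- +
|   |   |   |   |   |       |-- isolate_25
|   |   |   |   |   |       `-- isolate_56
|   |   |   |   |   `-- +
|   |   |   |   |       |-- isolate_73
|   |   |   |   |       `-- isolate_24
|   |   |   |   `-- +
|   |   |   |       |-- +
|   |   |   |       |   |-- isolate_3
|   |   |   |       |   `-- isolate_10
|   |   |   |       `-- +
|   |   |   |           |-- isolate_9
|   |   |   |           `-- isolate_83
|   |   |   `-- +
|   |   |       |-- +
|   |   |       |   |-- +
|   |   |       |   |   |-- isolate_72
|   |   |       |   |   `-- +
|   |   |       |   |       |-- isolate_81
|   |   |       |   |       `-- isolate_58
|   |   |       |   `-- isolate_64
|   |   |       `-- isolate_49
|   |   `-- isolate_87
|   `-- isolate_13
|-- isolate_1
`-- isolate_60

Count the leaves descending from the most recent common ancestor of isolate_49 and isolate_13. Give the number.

The MRCA of isolate_49 and isolate_13 is the node subtending (((((((isolate_36,(isolate_70,isolate_23)),isolate_68,(isolate_25,isolate_56)),(isolate_73,isolate_24)),((isolate_3,isolate_10),(isolate_9,isolate_83))),(((isolate_72,(isolate_81,isolate_58)),isolate_64),isolate_49)),isolate_87),isolate_13).
That clade contains 19 terminal taxa: isolate_10, isolate_13, isolate_23, isolate_24, isolate_25, isolate_3, isolate_36, isolate_49, isolate_56, isolate_58, isolate_64, isolate_68, isolate_70, isolate_72, isolate_73, isolate_81, isolate_83, isolate_87, isolate_9.

19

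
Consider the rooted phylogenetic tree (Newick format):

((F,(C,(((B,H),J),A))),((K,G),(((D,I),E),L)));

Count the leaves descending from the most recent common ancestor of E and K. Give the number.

The MRCA of E and K is the node subtending ((K,G),(((D,I),E),L)).
That clade contains 6 terminal taxa: D, E, G, I, K, L.

6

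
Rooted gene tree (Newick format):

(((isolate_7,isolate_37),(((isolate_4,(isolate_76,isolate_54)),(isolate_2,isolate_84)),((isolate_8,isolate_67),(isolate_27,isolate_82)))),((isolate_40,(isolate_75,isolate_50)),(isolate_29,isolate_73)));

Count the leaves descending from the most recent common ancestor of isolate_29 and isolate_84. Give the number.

16

The MRCA of isolate_29 and isolate_84 is the root, so the clade is the entire tree.
That clade contains 16 terminal taxa: isolate_2, isolate_27, isolate_29, isolate_37, isolate_4, isolate_40, isolate_50, isolate_54, isolate_67, isolate_7, isolate_73, isolate_75, isolate_76, isolate_8, isolate_82, isolate_84.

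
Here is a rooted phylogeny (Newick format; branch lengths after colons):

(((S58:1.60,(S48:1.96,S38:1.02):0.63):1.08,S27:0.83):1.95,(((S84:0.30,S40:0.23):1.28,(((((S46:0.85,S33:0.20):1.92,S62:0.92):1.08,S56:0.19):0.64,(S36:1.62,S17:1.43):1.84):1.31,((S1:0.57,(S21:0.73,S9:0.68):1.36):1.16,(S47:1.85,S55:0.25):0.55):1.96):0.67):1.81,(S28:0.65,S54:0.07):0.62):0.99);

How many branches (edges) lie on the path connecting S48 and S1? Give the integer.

10

The MRCA of S48 and S1 is the root of the tree.
From S48 up to that node: 4 branches. From S1 up to the same node: 6 branches. Total: 4 + 6 = 10.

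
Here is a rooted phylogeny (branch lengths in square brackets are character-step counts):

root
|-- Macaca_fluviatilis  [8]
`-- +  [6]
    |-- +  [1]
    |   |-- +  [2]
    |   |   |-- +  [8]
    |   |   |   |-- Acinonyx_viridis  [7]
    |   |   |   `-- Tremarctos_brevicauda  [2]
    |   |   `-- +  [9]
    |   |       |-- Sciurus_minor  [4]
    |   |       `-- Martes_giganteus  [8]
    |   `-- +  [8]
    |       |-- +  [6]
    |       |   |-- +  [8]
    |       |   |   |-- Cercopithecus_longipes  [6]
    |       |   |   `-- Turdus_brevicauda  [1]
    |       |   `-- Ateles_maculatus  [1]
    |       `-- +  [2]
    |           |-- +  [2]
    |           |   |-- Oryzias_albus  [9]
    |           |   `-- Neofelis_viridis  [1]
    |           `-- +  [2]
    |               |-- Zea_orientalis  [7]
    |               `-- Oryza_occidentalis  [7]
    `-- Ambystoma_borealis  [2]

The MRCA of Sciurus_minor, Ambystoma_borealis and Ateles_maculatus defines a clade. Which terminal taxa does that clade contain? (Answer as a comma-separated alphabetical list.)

Acinonyx_viridis, Ambystoma_borealis, Ateles_maculatus, Cercopithecus_longipes, Martes_giganteus, Neofelis_viridis, Oryza_occidentalis, Oryzias_albus, Sciurus_minor, Tremarctos_brevicauda, Turdus_brevicauda, Zea_orientalis

Tracing Sciurus_minor: it sits inside (Sciurus_minor,Martes_giganteus).
Tracing Ambystoma_borealis: it sits inside ((((Acinonyx_viridis,Tremarctos_brevicauda),(Sciurus_minor,Martes_giganteus)),(((Cercopithecus_longipes,Turdus_brevicauda),Ateles_maculatus),((Oryzias_albus,Neofelis_viridis),(Zea_orientalis,Oryza_occidentalis)))),Ambystoma_borealis).
Tracing Ateles_maculatus: it sits inside ((Cercopithecus_longipes,Turdus_brevicauda),Ateles_maculatus).
The smallest clade enclosing all 3 is ((((Acinonyx_viridis,Tremarctos_brevicauda),(Sciurus_minor,Martes_giganteus)),(((Cercopithecus_longipes,Turdus_brevicauda),Ateles_maculatus),((Oryzias_albus,Neofelis_viridis),(Zea_orientalis,Oryza_occidentalis)))),Ambystoma_borealis); the answer is its 12 terminal taxa in alphabetical order.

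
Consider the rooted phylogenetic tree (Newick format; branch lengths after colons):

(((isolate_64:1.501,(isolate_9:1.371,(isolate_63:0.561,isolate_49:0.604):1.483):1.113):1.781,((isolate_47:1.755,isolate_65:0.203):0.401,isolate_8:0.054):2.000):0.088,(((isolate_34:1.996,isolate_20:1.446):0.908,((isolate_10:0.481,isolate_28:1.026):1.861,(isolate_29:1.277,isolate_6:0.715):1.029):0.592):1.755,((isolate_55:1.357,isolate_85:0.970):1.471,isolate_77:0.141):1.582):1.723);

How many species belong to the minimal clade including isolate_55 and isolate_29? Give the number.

9

The MRCA of isolate_55 and isolate_29 is the node subtending (((isolate_34,isolate_20),((isolate_10,isolate_28),(isolate_29,isolate_6))),((isolate_55,isolate_85),isolate_77)).
That clade contains 9 terminal taxa: isolate_10, isolate_20, isolate_28, isolate_29, isolate_34, isolate_55, isolate_6, isolate_77, isolate_85.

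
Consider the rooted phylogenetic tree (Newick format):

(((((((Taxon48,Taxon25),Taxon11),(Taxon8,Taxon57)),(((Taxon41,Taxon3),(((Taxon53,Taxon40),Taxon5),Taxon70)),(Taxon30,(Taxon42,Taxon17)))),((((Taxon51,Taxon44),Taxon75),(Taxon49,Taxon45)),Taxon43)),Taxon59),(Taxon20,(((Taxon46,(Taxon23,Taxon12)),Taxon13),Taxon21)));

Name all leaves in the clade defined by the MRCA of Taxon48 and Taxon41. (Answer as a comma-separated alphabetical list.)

Taxon11, Taxon17, Taxon25, Taxon3, Taxon30, Taxon40, Taxon41, Taxon42, Taxon48, Taxon5, Taxon53, Taxon57, Taxon70, Taxon8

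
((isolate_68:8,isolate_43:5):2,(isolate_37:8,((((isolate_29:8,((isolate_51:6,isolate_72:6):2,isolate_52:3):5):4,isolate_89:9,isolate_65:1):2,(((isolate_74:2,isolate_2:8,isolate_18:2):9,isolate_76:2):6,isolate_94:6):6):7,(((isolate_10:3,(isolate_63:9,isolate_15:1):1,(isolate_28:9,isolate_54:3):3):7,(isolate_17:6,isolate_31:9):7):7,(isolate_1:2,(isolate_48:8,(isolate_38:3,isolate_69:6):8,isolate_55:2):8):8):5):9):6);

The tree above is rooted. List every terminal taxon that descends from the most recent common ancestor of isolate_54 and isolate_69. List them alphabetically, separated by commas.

Tracing isolate_54: it sits inside (isolate_28,isolate_54).
Tracing isolate_69: it sits inside (isolate_38,isolate_69).
The smallest clade enclosing both is (((isolate_10,(isolate_63,isolate_15),(isolate_28,isolate_54)),(isolate_17,isolate_31)),(isolate_1,(isolate_48,(isolate_38,isolate_69),isolate_55))); the answer is its 12 terminal taxa in alphabetical order.

isolate_1, isolate_10, isolate_15, isolate_17, isolate_28, isolate_31, isolate_38, isolate_48, isolate_54, isolate_55, isolate_63, isolate_69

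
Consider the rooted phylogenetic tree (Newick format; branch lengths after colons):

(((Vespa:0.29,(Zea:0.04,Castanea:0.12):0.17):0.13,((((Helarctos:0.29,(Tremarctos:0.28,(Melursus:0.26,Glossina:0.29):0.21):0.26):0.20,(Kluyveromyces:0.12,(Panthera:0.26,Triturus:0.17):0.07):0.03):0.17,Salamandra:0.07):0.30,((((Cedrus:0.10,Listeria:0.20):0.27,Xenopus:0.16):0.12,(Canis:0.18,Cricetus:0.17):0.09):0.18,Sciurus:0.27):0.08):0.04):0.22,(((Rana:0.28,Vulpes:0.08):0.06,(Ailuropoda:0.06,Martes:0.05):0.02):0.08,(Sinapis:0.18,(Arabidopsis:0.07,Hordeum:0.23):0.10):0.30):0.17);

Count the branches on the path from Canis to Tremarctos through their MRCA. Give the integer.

9

The MRCA of Canis and Tremarctos is the node subtending ((((Helarctos,(Tremarctos,(Melursus,Glossina))),(Kluyveromyces,(Panthera,Triturus))),Salamandra),((((Cedrus,Listeria),Xenopus),(Canis,Cricetus)),Sciurus)).
From Canis up to that node: 4 branches. From Tremarctos up to the same node: 5 branches. Total: 4 + 5 = 9.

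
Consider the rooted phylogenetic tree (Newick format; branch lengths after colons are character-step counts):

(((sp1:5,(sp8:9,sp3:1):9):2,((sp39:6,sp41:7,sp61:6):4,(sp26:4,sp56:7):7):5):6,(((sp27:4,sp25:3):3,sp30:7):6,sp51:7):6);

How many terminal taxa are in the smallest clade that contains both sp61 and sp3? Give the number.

8

The MRCA of sp61 and sp3 is the node subtending ((sp1,(sp8,sp3)),((sp39,sp41,sp61),(sp26,sp56))).
That clade contains 8 terminal taxa: sp1, sp26, sp3, sp39, sp41, sp56, sp61, sp8.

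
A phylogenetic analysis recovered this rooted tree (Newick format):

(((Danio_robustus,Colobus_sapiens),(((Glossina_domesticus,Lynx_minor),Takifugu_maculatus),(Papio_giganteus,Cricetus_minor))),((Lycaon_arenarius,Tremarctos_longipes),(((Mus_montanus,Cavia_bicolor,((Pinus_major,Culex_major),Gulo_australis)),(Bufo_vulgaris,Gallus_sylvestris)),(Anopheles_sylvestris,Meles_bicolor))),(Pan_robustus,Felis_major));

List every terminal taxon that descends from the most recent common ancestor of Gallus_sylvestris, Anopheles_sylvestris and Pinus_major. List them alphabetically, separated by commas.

Tracing Gallus_sylvestris: it sits inside (Bufo_vulgaris,Gallus_sylvestris).
Tracing Anopheles_sylvestris: it sits inside (Anopheles_sylvestris,Meles_bicolor).
Tracing Pinus_major: it sits inside (Pinus_major,Culex_major).
The smallest clade enclosing all 3 is (((Mus_montanus,Cavia_bicolor,((Pinus_major,Culex_major),Gulo_australis)),(Bufo_vulgaris,Gallus_sylvestris)),(Anopheles_sylvestris,Meles_bicolor)); the answer is its 9 terminal taxa in alphabetical order.

Anopheles_sylvestris, Bufo_vulgaris, Cavia_bicolor, Culex_major, Gallus_sylvestris, Gulo_australis, Meles_bicolor, Mus_montanus, Pinus_major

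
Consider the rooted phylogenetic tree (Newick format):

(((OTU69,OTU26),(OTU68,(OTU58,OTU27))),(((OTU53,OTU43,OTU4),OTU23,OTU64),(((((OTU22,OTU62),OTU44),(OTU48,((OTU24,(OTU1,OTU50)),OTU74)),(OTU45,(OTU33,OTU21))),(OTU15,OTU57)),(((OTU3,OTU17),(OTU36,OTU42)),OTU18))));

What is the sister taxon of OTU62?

OTU62 attaches to the tree at the node subtending (OTU22,OTU62).
The other lineage descending from that same node — the sister group — is the single tip OTU22.

OTU22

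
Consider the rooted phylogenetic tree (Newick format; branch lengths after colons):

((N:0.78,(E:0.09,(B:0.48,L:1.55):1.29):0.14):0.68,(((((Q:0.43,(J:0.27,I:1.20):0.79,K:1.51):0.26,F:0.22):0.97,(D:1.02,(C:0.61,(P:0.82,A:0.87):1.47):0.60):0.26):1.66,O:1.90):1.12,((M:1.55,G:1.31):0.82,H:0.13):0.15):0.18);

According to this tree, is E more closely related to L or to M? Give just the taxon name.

L

The MRCA of E and L subtends (E,(B,L)) (3 taxa).
The MRCA of E and M is the root, subtending the entire tree (17 taxa).
The first is nested inside the second, so E shares a more recent common ancestor with L.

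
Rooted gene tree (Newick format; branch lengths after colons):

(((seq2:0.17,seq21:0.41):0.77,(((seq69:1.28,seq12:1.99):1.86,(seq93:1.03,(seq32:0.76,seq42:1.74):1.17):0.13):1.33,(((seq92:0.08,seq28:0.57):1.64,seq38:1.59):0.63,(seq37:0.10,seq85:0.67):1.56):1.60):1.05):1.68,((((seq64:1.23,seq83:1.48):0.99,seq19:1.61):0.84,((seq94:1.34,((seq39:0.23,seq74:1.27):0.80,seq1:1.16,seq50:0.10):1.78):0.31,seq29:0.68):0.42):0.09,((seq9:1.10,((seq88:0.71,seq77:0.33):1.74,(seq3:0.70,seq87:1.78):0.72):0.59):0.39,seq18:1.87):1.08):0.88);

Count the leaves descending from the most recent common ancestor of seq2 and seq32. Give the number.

The MRCA of seq2 and seq32 is the node subtending ((seq2,seq21),(((seq69,seq12),(seq93,(seq32,seq42))),(((seq92,seq28),seq38),(seq37,seq85)))).
That clade contains 12 terminal taxa: seq12, seq2, seq21, seq28, seq32, seq37, seq38, seq42, seq69, seq85, seq92, seq93.

12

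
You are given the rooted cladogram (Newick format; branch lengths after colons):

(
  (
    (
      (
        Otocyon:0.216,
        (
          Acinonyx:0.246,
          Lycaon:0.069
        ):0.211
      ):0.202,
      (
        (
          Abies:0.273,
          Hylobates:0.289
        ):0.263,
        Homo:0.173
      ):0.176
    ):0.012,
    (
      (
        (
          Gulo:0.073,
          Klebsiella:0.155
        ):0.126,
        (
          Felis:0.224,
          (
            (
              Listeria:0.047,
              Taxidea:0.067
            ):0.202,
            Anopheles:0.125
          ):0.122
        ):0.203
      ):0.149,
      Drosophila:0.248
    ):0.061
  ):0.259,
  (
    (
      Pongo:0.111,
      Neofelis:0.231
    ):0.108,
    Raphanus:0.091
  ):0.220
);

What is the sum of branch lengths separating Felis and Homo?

The path runs Felis → … → MRCA → … → Homo; the MRCA is the node subtending (((Otocyon,(Acinonyx,Lycaon)),((Abies,Hylobates),Homo)),(((Gulo,Klebsiella),(Felis,((Listeria,Taxidea),Anopheles))),Drosophila)).
Branch lengths along that path: 0.224 + 0.203 + 0.149 + 0.061 + 0.012 + 0.176 + 0.173 = 0.998.

0.998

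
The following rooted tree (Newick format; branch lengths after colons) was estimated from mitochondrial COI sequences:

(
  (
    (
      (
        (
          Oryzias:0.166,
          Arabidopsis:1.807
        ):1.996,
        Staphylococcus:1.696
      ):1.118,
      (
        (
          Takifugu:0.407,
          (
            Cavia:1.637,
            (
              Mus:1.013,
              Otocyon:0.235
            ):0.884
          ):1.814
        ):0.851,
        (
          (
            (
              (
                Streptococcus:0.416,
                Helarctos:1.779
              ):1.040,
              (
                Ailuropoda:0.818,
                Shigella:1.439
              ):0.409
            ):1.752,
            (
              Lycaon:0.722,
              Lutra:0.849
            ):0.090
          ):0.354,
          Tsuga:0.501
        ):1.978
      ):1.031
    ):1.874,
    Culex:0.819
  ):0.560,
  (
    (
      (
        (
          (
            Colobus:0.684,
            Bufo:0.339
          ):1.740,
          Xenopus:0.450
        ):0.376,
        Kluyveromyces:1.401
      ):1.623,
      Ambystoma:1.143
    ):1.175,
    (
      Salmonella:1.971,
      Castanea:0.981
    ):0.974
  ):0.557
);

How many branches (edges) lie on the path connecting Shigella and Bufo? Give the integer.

14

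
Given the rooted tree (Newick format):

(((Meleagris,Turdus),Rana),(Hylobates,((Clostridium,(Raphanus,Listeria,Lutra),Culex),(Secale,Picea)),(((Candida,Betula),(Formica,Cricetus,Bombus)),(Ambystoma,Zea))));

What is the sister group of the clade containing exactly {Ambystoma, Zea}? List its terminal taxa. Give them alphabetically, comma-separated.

Betula, Bombus, Candida, Cricetus, Formica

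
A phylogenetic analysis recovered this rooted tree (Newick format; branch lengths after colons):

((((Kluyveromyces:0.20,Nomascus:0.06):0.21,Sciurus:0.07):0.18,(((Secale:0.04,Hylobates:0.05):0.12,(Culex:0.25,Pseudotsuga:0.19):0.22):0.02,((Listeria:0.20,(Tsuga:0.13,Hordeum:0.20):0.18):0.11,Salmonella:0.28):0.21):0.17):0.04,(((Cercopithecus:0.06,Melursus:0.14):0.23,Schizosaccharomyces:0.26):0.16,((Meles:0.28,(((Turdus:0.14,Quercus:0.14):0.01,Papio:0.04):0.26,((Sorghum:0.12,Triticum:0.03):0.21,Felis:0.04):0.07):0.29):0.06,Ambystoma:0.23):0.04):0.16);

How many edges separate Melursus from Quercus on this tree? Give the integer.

The MRCA of Melursus and Quercus is the node subtending (((Cercopithecus,Melursus),Schizosaccharomyces),((Meles,(((Turdus,Quercus),Papio),((Sorghum,Triticum),Felis))),Ambystoma)).
From Melursus up to that node: 3 branches. From Quercus up to the same node: 6 branches. Total: 3 + 6 = 9.

9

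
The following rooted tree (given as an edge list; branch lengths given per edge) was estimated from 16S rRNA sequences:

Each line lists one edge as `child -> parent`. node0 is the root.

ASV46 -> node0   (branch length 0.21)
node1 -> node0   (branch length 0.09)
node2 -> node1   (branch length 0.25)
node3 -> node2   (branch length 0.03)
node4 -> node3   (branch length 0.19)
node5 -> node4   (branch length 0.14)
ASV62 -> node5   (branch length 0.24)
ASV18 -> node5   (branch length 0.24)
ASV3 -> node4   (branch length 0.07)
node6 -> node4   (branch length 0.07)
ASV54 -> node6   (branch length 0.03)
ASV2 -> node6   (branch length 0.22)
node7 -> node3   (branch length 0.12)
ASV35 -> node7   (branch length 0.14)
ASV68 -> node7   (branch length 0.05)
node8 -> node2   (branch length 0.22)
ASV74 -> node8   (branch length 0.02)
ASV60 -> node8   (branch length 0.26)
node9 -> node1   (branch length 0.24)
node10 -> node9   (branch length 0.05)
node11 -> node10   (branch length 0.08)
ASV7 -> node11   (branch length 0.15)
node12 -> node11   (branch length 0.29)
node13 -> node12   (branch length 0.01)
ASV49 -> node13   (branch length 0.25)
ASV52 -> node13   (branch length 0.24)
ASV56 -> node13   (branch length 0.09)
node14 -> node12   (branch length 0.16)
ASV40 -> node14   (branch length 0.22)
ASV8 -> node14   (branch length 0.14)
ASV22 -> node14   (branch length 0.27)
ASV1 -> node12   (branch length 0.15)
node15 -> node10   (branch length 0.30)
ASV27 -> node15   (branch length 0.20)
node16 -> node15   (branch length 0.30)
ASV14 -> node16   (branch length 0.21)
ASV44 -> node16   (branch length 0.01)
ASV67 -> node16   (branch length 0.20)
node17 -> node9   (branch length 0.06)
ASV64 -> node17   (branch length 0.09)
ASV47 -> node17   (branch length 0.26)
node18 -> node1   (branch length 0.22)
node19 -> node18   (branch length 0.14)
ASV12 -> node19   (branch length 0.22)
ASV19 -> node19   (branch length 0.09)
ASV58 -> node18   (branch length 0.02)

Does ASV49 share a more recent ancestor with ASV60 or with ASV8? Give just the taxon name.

ASV8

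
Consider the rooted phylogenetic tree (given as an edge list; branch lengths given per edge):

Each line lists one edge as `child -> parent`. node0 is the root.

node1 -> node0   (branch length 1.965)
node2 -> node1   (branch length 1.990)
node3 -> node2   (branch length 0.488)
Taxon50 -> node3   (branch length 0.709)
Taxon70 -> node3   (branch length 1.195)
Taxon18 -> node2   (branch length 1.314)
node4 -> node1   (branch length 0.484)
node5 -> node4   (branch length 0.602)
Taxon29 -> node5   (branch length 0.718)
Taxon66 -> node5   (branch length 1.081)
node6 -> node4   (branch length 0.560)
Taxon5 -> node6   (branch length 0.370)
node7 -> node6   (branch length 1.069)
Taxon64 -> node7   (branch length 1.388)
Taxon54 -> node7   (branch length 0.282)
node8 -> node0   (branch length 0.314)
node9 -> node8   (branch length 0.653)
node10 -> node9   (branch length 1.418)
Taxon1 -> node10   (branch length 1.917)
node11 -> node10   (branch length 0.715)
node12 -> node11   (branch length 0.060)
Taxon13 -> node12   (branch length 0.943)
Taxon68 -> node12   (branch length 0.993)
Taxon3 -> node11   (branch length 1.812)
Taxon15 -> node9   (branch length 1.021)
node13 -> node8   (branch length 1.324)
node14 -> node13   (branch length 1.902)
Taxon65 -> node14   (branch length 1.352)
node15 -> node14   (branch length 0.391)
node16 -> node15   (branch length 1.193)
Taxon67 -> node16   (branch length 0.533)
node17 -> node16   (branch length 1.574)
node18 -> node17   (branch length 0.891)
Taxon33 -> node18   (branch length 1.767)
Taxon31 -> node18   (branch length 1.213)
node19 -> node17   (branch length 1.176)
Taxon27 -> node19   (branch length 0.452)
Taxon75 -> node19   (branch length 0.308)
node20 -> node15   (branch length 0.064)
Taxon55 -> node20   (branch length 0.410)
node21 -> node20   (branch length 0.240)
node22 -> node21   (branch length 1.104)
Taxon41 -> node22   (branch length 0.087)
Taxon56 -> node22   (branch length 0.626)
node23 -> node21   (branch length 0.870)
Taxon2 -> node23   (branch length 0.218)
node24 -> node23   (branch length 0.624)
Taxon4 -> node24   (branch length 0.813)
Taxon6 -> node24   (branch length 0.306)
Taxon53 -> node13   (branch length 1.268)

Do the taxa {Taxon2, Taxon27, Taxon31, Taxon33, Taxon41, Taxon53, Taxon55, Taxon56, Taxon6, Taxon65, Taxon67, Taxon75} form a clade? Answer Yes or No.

The MRCA of the listed taxa subtends ((Taxon65,((Taxon67,((Taxon33,Taxon31),(Taxon27,Taxon75))),(Taxon55,((Taxon41,Taxon56),(Taxon2,(Taxon4,Taxon6)))))),Taxon53).
That clade also contains Taxon4, which is not in the proposed group, so the group is not monophyletic.

No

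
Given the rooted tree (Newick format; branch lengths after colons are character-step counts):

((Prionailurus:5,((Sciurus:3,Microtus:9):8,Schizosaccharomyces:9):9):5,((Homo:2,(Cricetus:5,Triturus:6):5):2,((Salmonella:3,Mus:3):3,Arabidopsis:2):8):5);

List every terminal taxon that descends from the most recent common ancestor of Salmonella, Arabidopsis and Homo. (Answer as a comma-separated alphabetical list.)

Tracing Salmonella: it sits inside (Salmonella,Mus).
Tracing Arabidopsis: it sits inside ((Salmonella,Mus),Arabidopsis).
Tracing Homo: it sits inside (Homo,(Cricetus,Triturus)).
The smallest clade enclosing all 3 is ((Homo,(Cricetus,Triturus)),((Salmonella,Mus),Arabidopsis)); the answer is its 6 terminal taxa in alphabetical order.

Arabidopsis, Cricetus, Homo, Mus, Salmonella, Triturus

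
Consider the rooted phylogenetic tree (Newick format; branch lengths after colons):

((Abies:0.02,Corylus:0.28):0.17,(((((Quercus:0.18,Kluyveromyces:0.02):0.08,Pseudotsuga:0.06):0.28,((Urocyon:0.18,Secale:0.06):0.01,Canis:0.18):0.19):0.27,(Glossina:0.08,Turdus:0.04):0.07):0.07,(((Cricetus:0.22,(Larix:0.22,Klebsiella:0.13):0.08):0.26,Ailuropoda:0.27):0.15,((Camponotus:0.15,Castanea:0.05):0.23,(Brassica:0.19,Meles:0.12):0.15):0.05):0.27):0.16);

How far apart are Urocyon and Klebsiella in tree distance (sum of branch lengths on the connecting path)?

1.61

The path runs Urocyon → … → MRCA → … → Klebsiella; the MRCA is the node subtending (((((Quercus,Kluyveromyces),Pseudotsuga),((Urocyon,Secale),Canis)),(Glossina,Turdus)),(((Cricetus,(Larix,Klebsiella)),Ailuropoda),((Camponotus,Castanea),(Brassica,Meles)))).
Branch lengths along that path: 0.18 + 0.01 + 0.19 + 0.27 + 0.07 + 0.27 + 0.15 + 0.26 + 0.08 + 0.13 = 1.61.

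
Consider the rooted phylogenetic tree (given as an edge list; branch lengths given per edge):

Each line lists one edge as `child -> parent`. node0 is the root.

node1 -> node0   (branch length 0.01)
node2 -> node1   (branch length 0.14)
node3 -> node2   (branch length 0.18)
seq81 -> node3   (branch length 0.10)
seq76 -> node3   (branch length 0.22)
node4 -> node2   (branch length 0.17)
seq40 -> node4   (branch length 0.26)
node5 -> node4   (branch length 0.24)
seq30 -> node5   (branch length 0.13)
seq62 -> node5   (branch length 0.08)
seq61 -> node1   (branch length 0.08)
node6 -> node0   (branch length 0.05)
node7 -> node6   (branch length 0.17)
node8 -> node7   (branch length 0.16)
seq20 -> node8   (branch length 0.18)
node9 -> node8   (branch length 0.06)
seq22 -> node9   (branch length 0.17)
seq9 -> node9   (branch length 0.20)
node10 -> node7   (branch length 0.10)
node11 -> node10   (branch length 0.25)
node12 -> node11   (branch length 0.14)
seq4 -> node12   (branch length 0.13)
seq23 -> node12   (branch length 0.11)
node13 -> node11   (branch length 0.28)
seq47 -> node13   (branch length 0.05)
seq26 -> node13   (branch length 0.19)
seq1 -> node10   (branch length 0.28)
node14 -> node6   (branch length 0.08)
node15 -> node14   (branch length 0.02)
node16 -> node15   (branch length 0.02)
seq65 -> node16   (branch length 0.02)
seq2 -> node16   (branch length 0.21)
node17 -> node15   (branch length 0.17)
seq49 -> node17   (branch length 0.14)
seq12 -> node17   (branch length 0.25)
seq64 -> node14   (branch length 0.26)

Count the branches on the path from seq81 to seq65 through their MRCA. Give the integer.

9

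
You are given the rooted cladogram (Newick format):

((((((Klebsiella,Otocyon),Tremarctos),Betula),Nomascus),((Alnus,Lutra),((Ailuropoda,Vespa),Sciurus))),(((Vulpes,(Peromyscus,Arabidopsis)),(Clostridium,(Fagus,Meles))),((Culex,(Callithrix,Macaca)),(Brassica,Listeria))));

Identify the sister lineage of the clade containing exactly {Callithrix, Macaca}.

Culex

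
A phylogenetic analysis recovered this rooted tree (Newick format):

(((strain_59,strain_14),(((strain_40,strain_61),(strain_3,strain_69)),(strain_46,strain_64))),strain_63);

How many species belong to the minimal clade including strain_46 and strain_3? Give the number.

6

The MRCA of strain_46 and strain_3 is the node subtending (((strain_40,strain_61),(strain_3,strain_69)),(strain_46,strain_64)).
That clade contains 6 terminal taxa: strain_3, strain_40, strain_46, strain_61, strain_64, strain_69.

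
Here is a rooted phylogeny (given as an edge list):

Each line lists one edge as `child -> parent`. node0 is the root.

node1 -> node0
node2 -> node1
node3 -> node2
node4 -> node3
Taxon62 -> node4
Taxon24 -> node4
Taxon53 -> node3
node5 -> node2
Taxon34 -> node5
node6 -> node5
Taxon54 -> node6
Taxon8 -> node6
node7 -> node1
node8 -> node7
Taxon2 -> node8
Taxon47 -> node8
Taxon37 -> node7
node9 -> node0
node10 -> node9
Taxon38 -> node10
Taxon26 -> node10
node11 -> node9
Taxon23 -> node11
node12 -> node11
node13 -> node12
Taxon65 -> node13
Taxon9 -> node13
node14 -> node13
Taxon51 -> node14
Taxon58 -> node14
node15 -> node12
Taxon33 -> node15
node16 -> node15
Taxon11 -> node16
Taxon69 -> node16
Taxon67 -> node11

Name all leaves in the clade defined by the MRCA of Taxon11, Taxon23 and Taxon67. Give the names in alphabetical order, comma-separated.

Tracing Taxon11: it sits inside (Taxon11,Taxon69).
Tracing Taxon23: it sits inside (Taxon23,((Taxon65,Taxon9,(Taxon51,Taxon58)),(Taxon33,(Taxon11,Taxon69))),Taxon67).
Tracing Taxon67: it sits inside (Taxon23,((Taxon65,Taxon9,(Taxon51,Taxon58)),(Taxon33,(Taxon11,Taxon69))),Taxon67).
The smallest clade enclosing all 3 is (Taxon23,((Taxon65,Taxon9,(Taxon51,Taxon58)),(Taxon33,(Taxon11,Taxon69))),Taxon67); the answer is its 9 terminal taxa in alphabetical order.

Taxon11, Taxon23, Taxon33, Taxon51, Taxon58, Taxon65, Taxon67, Taxon69, Taxon9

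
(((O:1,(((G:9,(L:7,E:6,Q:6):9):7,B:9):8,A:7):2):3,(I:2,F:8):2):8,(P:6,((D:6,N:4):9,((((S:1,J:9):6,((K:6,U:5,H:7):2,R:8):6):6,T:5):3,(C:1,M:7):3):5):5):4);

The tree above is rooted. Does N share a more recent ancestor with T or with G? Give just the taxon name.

T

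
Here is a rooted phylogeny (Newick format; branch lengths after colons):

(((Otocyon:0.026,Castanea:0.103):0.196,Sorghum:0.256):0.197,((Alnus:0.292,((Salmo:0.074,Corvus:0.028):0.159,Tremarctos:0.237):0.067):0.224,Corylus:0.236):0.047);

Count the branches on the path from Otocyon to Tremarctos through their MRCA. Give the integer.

The MRCA of Otocyon and Tremarctos is the root of the tree.
From Otocyon up to that node: 3 branches. From Tremarctos up to the same node: 4 branches. Total: 3 + 4 = 7.

7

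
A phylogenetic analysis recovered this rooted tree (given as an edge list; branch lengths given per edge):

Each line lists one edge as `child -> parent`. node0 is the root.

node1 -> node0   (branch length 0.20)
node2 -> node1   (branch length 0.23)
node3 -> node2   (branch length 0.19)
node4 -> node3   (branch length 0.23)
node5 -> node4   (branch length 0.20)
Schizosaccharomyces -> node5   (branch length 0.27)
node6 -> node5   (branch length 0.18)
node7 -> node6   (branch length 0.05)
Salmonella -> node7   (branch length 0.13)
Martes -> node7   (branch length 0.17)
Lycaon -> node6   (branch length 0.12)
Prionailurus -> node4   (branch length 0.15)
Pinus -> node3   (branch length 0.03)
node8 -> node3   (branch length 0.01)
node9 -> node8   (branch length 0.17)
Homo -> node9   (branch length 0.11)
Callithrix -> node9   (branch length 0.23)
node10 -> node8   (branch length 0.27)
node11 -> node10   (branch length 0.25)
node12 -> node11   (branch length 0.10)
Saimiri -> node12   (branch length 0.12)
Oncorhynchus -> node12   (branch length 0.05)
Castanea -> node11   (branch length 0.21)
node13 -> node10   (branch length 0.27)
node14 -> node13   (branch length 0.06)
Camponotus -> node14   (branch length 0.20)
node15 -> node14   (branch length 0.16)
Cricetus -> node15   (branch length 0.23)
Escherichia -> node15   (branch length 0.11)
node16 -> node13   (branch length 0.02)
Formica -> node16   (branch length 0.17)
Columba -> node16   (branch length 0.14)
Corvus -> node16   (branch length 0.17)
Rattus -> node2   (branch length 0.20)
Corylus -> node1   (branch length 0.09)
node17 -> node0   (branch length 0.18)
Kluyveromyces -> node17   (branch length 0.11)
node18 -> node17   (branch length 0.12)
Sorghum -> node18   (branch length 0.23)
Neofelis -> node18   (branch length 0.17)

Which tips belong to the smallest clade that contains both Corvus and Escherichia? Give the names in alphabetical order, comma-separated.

Camponotus, Columba, Corvus, Cricetus, Escherichia, Formica

Tracing Corvus: it sits inside (Formica,Columba,Corvus).
Tracing Escherichia: it sits inside (Cricetus,Escherichia).
The smallest clade enclosing both is ((Camponotus,(Cricetus,Escherichia)),(Formica,Columba,Corvus)); the answer is its 6 terminal taxa in alphabetical order.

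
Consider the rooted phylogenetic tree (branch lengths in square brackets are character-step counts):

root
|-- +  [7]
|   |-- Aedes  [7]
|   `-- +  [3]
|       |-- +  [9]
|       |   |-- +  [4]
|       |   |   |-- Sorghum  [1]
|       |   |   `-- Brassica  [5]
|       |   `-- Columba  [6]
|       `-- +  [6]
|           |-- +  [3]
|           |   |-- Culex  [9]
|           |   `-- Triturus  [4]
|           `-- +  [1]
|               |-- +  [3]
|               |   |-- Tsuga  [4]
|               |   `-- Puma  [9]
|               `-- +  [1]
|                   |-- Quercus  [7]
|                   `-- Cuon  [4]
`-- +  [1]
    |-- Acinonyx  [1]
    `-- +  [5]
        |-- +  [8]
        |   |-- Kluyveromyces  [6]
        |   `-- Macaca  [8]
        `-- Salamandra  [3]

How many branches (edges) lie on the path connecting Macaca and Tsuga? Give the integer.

The MRCA of Macaca and Tsuga is the root of the tree.
From Macaca up to that node: 4 branches. From Tsuga up to the same node: 6 branches. Total: 4 + 6 = 10.

10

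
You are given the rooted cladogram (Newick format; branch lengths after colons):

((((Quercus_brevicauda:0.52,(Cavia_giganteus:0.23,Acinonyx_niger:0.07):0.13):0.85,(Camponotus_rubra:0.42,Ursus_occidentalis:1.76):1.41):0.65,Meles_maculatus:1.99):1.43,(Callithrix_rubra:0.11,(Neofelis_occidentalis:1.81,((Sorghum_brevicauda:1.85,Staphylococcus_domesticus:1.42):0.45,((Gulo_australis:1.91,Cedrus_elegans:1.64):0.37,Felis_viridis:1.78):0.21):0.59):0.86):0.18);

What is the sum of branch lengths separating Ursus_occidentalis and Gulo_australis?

The path runs Ursus_occidentalis → … → MRCA → … → Gulo_australis; the MRCA is the root of the tree.
Branch lengths along that path: 1.76 + 1.41 + 0.65 + 1.43 + 0.18 + 0.86 + 0.59 + 0.21 + 0.37 + 1.91 = 9.37.

9.37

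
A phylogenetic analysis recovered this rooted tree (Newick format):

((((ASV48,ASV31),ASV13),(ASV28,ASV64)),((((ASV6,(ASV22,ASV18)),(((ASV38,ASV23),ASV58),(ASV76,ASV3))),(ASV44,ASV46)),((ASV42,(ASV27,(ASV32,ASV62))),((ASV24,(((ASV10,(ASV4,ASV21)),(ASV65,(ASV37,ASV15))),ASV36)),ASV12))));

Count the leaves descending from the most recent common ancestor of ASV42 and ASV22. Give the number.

The MRCA of ASV42 and ASV22 is the node subtending ((((ASV6,(ASV22,ASV18)),(((ASV38,ASV23),ASV58),(ASV76,ASV3))),(ASV44,ASV46)),((ASV42,(ASV27,(ASV32,ASV62))),((ASV24,(((ASV10,(ASV4,ASV21)),(ASV65,(ASV37,ASV15))),ASV36)),ASV12))).
That clade contains 23 terminal taxa: ASV10, ASV12, ASV15, ASV18, ASV21, ASV22, ASV23, ASV24, ASV27, ASV3, ASV32, ASV36, ASV37, ASV38, ASV4, ASV42, ASV44, ASV46, ASV58, ASV6, ASV62, ASV65, ASV76.

23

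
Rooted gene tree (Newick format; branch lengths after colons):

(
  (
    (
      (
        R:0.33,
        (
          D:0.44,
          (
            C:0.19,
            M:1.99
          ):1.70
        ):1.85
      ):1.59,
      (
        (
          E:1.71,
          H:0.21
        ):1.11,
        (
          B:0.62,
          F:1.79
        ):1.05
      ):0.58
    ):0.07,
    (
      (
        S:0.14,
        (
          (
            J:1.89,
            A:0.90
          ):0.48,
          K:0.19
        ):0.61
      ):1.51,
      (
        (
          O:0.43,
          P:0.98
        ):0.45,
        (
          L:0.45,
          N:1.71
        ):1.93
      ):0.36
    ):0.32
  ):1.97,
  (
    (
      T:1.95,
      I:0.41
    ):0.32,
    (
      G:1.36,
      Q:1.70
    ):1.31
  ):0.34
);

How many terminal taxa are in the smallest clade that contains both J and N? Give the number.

The MRCA of J and N is the node subtending ((S,((J,A),K)),((O,P),(L,N))).
That clade contains 8 terminal taxa: A, J, K, L, N, O, P, S.

8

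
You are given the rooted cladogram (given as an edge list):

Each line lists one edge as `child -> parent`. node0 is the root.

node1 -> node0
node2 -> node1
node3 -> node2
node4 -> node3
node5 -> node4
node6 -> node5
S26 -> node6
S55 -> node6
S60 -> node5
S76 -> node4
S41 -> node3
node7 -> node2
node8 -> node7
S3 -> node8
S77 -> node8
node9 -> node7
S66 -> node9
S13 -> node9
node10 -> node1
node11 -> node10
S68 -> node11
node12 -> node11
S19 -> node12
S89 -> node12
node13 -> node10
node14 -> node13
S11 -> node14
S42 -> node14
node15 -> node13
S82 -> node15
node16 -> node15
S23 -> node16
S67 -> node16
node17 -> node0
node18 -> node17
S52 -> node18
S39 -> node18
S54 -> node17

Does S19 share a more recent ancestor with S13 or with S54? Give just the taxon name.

S13

The MRCA of S19 and S13 subtends ((((((S26,S55),S60),S76),S41),((S3,S77),(S66,S13))),((S68,(S19,S89)),((S11,S42),(S82,(S23,S67))))) (17 taxa).
The MRCA of S19 and S54 is the root, subtending the entire tree (20 taxa).
The first is nested inside the second, so S19 shares a more recent common ancestor with S13.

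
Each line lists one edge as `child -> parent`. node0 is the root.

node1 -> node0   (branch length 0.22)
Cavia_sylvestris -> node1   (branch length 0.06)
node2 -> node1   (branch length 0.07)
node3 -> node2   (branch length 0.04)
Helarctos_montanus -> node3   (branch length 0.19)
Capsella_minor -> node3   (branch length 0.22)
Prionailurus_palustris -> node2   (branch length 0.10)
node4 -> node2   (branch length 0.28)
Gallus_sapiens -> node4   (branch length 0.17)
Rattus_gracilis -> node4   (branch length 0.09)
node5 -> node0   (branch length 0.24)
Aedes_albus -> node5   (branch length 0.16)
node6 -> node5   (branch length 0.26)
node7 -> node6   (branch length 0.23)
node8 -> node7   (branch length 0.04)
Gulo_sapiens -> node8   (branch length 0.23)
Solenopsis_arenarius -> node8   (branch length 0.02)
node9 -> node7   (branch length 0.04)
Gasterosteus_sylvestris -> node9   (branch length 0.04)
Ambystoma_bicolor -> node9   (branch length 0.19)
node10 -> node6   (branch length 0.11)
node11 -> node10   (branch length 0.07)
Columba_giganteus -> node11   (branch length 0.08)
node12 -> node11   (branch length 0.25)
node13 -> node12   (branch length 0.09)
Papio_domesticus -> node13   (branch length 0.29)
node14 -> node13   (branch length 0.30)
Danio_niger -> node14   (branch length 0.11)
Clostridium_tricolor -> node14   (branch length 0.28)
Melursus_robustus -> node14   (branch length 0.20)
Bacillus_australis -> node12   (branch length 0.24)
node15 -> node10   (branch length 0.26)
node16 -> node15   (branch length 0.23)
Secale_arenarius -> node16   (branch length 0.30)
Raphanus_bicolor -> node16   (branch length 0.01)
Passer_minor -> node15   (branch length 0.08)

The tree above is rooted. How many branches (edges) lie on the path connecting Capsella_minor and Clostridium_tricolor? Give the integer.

The MRCA of Capsella_minor and Clostridium_tricolor is the root of the tree.
From Capsella_minor up to that node: 4 branches. From Clostridium_tricolor up to the same node: 8 branches. Total: 4 + 8 = 12.

12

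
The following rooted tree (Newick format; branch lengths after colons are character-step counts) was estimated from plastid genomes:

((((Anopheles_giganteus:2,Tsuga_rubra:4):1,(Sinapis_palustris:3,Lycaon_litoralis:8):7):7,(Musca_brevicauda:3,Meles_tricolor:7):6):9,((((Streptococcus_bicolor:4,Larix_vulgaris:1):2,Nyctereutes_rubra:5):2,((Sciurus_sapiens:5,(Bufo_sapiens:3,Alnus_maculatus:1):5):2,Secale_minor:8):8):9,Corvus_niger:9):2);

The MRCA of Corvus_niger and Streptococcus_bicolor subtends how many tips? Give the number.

8

The MRCA of Corvus_niger and Streptococcus_bicolor is the node subtending ((((Streptococcus_bicolor,Larix_vulgaris),Nyctereutes_rubra),((Sciurus_sapiens,(Bufo_sapiens,Alnus_maculatus)),Secale_minor)),Corvus_niger).
That clade contains 8 terminal taxa: Alnus_maculatus, Bufo_sapiens, Corvus_niger, Larix_vulgaris, Nyctereutes_rubra, Sciurus_sapiens, Secale_minor, Streptococcus_bicolor.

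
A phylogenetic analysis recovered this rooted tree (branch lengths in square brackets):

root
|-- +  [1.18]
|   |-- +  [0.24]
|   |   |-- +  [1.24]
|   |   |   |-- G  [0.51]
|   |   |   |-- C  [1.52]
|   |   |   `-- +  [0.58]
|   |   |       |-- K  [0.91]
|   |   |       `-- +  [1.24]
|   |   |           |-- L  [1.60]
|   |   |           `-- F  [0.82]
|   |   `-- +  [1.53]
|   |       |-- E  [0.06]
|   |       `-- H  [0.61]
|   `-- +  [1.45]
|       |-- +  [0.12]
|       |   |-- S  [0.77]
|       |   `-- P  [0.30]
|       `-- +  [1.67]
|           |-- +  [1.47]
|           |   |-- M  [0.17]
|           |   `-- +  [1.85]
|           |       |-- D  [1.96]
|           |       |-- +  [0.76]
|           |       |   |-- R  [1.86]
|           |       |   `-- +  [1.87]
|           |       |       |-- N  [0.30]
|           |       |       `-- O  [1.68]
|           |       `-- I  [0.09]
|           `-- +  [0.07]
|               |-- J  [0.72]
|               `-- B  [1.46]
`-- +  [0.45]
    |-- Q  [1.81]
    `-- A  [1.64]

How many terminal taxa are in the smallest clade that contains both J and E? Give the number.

The MRCA of J and E is the node subtending (((G,C,(K,(L,F))),(E,H)),((S,P),((M,(D,(R,(N,O)),I)),(J,B)))).
That clade contains 17 terminal taxa: B, C, D, E, F, G, H, I, J, K, L, M, N, O, P, R, S.

17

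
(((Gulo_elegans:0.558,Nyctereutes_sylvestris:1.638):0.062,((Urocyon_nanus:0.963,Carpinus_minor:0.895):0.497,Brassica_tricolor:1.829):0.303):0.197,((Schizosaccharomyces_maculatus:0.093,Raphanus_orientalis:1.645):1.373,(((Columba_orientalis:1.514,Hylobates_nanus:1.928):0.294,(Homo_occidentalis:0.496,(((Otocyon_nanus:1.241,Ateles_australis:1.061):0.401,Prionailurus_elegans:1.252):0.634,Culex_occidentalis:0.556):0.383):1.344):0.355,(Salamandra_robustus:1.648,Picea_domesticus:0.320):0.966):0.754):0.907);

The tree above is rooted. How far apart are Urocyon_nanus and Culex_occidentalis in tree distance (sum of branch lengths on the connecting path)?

6.259

The path runs Urocyon_nanus → … → MRCA → … → Culex_occidentalis; the MRCA is the root of the tree.
Branch lengths along that path: 0.963 + 0.497 + 0.303 + 0.197 + 0.907 + 0.754 + 0.355 + 1.344 + 0.383 + 0.556 = 6.259.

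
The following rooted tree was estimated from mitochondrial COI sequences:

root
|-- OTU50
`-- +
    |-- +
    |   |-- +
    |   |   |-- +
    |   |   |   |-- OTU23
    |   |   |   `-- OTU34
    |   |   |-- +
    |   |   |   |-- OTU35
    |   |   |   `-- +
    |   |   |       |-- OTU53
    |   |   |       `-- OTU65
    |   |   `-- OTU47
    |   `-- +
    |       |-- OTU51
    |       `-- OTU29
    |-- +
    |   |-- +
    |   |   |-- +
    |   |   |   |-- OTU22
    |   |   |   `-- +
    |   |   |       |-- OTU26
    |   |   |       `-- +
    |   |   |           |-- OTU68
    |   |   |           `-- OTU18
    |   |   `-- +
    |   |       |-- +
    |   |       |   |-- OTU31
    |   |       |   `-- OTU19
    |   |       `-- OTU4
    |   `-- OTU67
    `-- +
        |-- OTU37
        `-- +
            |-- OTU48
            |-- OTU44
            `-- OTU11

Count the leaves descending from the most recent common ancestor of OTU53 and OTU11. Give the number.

The MRCA of OTU53 and OTU11 is the node subtending ((((OTU23,OTU34),(OTU35,(OTU53,OTU65)),OTU47),(OTU51,OTU29)),(((OTU22,(OTU26,(OTU68,OTU18))),((OTU31,OTU19),OTU4)),OTU67),(OTU37,(OTU48,OTU44,OTU11))).
That clade contains 20 terminal taxa: OTU11, OTU18, OTU19, OTU22, OTU23, OTU26, OTU29, OTU31, OTU34, OTU35, OTU37, OTU4, OTU44, OTU47, OTU48, OTU51, OTU53, OTU65, OTU67, OTU68.

20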